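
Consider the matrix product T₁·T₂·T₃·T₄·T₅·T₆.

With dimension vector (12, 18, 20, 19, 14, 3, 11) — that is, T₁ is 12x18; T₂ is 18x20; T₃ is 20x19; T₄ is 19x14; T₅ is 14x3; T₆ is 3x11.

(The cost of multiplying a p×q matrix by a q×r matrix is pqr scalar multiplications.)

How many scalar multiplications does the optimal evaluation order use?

4062

Adjacent pairs: T₁T₂ = 12·18·20 = 4320; T₂T₃ = 18·20·19 = 6840; T₃T₄ = 20·19·14 = 5320; T₄T₅ = 19·14·3 = 798; T₅T₆ = 14·3·11 = 462.
Length 3: T₁..T₃: k=1: 0+6840+12·18·19=10944; k=2: 4320+0+12·20·19=8880 → min 8880 | T₂..T₄: k=2: 0+5320+18·20·14=10360; k=3: 6840+0+18·19·14=11628 → min 10360 | T₃..T₅: k=3: 0+798+20·19·3=1938; k=4: 5320+0+20·14·3=6160 → min 1938 | T₄..T₆: k=4: 0+462+19·14·11=3388; k=5: 798+0+19·3·11=1425 → min 1425.
Length 4: T₁..T₄: k=1: 0+10360+12·18·14=13384; k=2: 4320+5320+12·20·14=13000; k=3: 8880+0+12·19·14=12072 → min 12072 | T₂..T₅: k=2: 0+1938+18·20·3=3018; k=3: 6840+798+18·19·3=8664; k=4: 10360+0+18·14·3=11116 → min 3018 | T₃..T₆: k=3: 0+1425+20·19·11=5605; k=4: 5320+462+20·14·11=8862; k=5: 1938+0+20·3·11=2598 → min 2598.
Length 5: T₁..T₅: k=1: 0+3018+12·18·3=3666; k=2: 4320+1938+12·20·3=6978; k=3: 8880+798+12·19·3=10362; k=4: 12072+0+12·14·3=12576 → min 3666 | T₂..T₆: k=2: 0+2598+18·20·11=6558; k=3: 6840+1425+18·19·11=12027; k=4: 10360+462+18·14·11=13594; k=5: 3018+0+18·3·11=3612 → min 3612.
Length 6: T₁..T₆: k=1: 0+3612+12·18·11=5988; k=2: 4320+2598+12·20·11=9558; k=3: 8880+1425+12·19·11=12813; k=4: 12072+462+12·14·11=14382; k=5: 3666+0+12·3·11=4062 → min 4062.
Optimal order: ((T₁·(T₂·(T₃·(T₄·T₅))))·T₆) with cost 4062.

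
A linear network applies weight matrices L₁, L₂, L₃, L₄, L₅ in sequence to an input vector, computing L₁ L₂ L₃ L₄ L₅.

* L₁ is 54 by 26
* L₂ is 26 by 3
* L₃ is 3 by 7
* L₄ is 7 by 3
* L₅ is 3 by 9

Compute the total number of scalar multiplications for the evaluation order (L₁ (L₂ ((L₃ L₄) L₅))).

(L₃ L₄): 3×7 by 7×3 → 3×3, cost 3·7·3 = 63
((L₃ L₄) L₅): 3×3 by 3×9 → 3×9, cost 3·3·9 = 81; cumulative 144
(L₂ ((L₃ L₄) L₅)): 26×3 by 3×9 → 26×9, cost 26·3·9 = 702; cumulative 846
(L₁ (L₂ ((L₃ L₄) L₅))): 54×26 by 26×9 → 54×9, cost 54·26·9 = 12636; cumulative 13482
Total: 13482 scalar multiplications.

13482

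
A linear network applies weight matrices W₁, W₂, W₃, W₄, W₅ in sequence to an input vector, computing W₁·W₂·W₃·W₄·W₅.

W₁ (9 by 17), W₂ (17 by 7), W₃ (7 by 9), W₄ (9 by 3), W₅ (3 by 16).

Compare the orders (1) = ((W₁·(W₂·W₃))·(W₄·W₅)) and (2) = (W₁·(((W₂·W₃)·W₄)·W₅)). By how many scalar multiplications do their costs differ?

618

Order (1) = ((W₁·(W₂·W₃))·(W₄·W₅)): (W₂·W₃): 17×7 by 7×9 → 17×9, cost 17·7·9 = 1071; (W₁·(W₂·W₃)): 9×17 by 17×9 → 9×9, cost 9·17·9 = 1377; cumulative 2448; (W₄·W₅): 9×3 by 3×16 → 9×16, cost 9·3·16 = 432; ((W₁·(W₂·W₃))·(W₄·W₅)): 9×9 by 9×16 → 9×16, cost 9·9·16 = 1296; cumulative 4176. Total 4176.
Order (2) = (W₁·(((W₂·W₃)·W₄)·W₅)): (W₂·W₃): 17×7 by 7×9 → 17×9, cost 17·7·9 = 1071; ((W₂·W₃)·W₄): 17×9 by 9×3 → 17×3, cost 17·9·3 = 459; cumulative 1530; (((W₂·W₃)·W₄)·W₅): 17×3 by 3×16 → 17×16, cost 17·3·16 = 816; cumulative 2346; (W₁·(((W₂·W₃)·W₄)·W₅)): 9×17 by 17×16 → 9×16, cost 9·17·16 = 2448; cumulative 4794. Total 4794.
Difference: |4176 − 4794| = 618.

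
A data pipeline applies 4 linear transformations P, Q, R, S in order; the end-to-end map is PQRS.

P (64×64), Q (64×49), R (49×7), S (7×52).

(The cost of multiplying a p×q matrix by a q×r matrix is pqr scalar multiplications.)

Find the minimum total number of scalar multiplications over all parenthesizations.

73920

Adjacent pairs: PQ = 64·64·49 = 200704; QR = 64·49·7 = 21952; RS = 49·7·52 = 17836.
Length 3: P..R: k=1: 0+21952+64·64·7=50624; k=2: 200704+0+64·49·7=222656 → min 50624 | Q..S: k=2: 0+17836+64·49·52=180908; k=3: 21952+0+64·7·52=45248 → min 45248.
Length 4: P..S: k=1: 0+45248+64·64·52=258240; k=2: 200704+17836+64·49·52=381612; k=3: 50624+0+64·7·52=73920 → min 73920.
Optimal order: ((P(QR))S) with cost 73920.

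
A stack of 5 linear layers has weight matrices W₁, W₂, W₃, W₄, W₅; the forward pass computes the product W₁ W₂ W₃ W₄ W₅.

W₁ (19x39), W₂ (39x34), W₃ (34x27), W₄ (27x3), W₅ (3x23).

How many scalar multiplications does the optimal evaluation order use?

10266

Adjacent pairs: W₁W₂ = 19·39·34 = 25194; W₂W₃ = 39·34·27 = 35802; W₃W₄ = 34·27·3 = 2754; W₄W₅ = 27·3·23 = 1863.
Length 3: W₁..W₃: k=1: 0+35802+19·39·27=55809; k=2: 25194+0+19·34·27=42636 → min 42636 | W₂..W₄: k=2: 0+2754+39·34·3=6732; k=3: 35802+0+39·27·3=38961 → min 6732 | W₃..W₅: k=3: 0+1863+34·27·23=22977; k=4: 2754+0+34·3·23=5100 → min 5100.
Length 4: W₁..W₄: k=1: 0+6732+19·39·3=8955; k=2: 25194+2754+19·34·3=29886; k=3: 42636+0+19·27·3=44175 → min 8955 | W₂..W₅: k=2: 0+5100+39·34·23=35598; k=3: 35802+1863+39·27·23=61884; k=4: 6732+0+39·3·23=9423 → min 9423.
Length 5: W₁..W₅: k=1: 0+9423+19·39·23=26466; k=2: 25194+5100+19·34·23=45152; k=3: 42636+1863+19·27·23=56298; k=4: 8955+0+19·3·23=10266 → min 10266.
Optimal order: ((W₁ (W₂ (W₃ W₄))) W₅) with cost 10266.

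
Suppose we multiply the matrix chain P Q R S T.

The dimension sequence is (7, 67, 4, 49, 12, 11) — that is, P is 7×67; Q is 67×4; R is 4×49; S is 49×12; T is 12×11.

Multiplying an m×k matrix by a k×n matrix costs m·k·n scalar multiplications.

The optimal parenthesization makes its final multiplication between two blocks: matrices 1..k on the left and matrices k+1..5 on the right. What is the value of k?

2

Adjacent pairs: PQ = 7·67·4 = 1876; QR = 67·4·49 = 13132; RS = 4·49·12 = 2352; ST = 49·12·11 = 6468.
Length 3: P..R: k=1: 0+13132+7·67·49=36113; k=2: 1876+0+7·4·49=3248 → min 3248 | Q..S: k=2: 0+2352+67·4·12=5568; k=3: 13132+0+67·49·12=52528 → min 5568 | R..T: k=3: 0+6468+4·49·11=8624; k=4: 2352+0+4·12·11=2880 → min 2880.
Length 4: P..S: k=1: 0+5568+7·67·12=11196; k=2: 1876+2352+7·4·12=4564; k=3: 3248+0+7·49·12=7364 → min 4564 | Q..T: k=2: 0+2880+67·4·11=5828; k=3: 13132+6468+67·49·11=55713; k=4: 5568+0+67·12·11=14412 → min 5828.
Top-level splits: k=1: (P..P)·(Q..T) → 0+5828+7·67·11 = 10987; k=2: (P..Q)·(R..T) → 1876+2880+7·4·11 = 5064; k=3: (P..R)·(S..T) → 3248+6468+7·49·11 = 13489; k=4: (P..S)·(T..T) → 4564+0+7·12·11 = 5488.
Best split is after Q, i.e. k = 2.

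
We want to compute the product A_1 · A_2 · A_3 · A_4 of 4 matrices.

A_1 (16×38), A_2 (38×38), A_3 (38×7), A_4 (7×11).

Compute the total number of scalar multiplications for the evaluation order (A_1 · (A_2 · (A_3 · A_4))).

(A_3 · A_4): 38×7 by 7×11 → 38×11, cost 38·7·11 = 2926
(A_2 · (A_3 · A_4)): 38×38 by 38×11 → 38×11, cost 38·38·11 = 15884; cumulative 18810
(A_1 · (A_2 · (A_3 · A_4))): 16×38 by 38×11 → 16×11, cost 16·38·11 = 6688; cumulative 25498
Total: 25498 scalar multiplications.

25498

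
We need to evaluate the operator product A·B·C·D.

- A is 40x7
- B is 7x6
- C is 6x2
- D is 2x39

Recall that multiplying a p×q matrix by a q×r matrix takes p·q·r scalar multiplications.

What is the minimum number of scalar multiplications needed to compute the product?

Adjacent pairs: AB = 40·7·6 = 1680; BC = 7·6·2 = 84; CD = 6·2·39 = 468.
Length 3: A..C: k=1: 0+84+40·7·2=644; k=2: 1680+0+40·6·2=2160 → min 644 | B..D: k=2: 0+468+7·6·39=2106; k=3: 84+0+7·2·39=630 → min 630.
Length 4: A..D: k=1: 0+630+40·7·39=11550; k=2: 1680+468+40·6·39=11508; k=3: 644+0+40·2·39=3764 → min 3764.
Optimal order: ((A·(B·C))·D) with cost 3764.

3764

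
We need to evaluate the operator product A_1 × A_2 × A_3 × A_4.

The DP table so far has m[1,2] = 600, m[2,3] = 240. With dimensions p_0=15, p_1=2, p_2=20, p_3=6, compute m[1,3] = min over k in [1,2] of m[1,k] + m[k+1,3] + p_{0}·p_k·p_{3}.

420

m[1,3] = min over k∈[1,2] of m[1,k]+m[k+1,3]+p_{0}·p_k·p_{3}.
k=1: 0 + 240 + 15·2·6 = 420; k=2: 600 + 0 + 15·20·6 = 2400.
Minimum: 420 at k=1.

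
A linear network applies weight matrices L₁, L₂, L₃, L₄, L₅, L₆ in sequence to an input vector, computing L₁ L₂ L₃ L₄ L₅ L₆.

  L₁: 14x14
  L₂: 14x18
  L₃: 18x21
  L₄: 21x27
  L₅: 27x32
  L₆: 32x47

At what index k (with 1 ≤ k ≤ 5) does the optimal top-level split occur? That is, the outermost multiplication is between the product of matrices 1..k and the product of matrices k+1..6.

Adjacent pairs: L₁L₂ = 14·14·18 = 3528; L₂L₃ = 14·18·21 = 5292; L₃L₄ = 18·21·27 = 10206; L₄L₅ = 21·27·32 = 18144; L₅L₆ = 27·32·47 = 40608.
Length 3: L₁..L₃: k=1: 0+5292+14·14·21=9408; k=2: 3528+0+14·18·21=8820 → min 8820 | L₂..L₄: k=2: 0+10206+14·18·27=17010; k=3: 5292+0+14·21·27=13230 → min 13230 | L₃..L₅: k=3: 0+18144+18·21·32=30240; k=4: 10206+0+18·27·32=25758 → min 25758 | L₄..L₆: k=4: 0+40608+21·27·47=67257; k=5: 18144+0+21·32·47=49728 → min 49728.
Length 4: L₁..L₄: k=1: 0+13230+14·14·27=18522; k=2: 3528+10206+14·18·27=20538; k=3: 8820+0+14·21·27=16758 → min 16758 | L₂..L₅: k=2: 0+25758+14·18·32=33822; k=3: 5292+18144+14·21·32=32844; k=4: 13230+0+14·27·32=25326 → min 25326 | L₃..L₆: k=3: 0+49728+18·21·47=67494; k=4: 10206+40608+18·27·47=73656; k=5: 25758+0+18·32·47=52830 → min 52830.
Length 5: L₁..L₅: k=1: 0+25326+14·14·32=31598; k=2: 3528+25758+14·18·32=37350; k=3: 8820+18144+14·21·32=36372; k=4: 16758+0+14·27·32=28854 → min 28854 | L₂..L₆: k=2: 0+52830+14·18·47=64674; k=3: 5292+49728+14·21·47=68838; k=4: 13230+40608+14·27·47=71604; k=5: 25326+0+14·32·47=46382 → min 46382.
Top-level splits: k=1: (L₁..L₁)·(L₂..L₆) → 0+46382+14·14·47 = 55594; k=2: (L₁..L₂)·(L₃..L₆) → 3528+52830+14·18·47 = 68202; k=3: (L₁..L₃)·(L₄..L₆) → 8820+49728+14·21·47 = 72366; k=4: (L₁..L₄)·(L₅..L₆) → 16758+40608+14·27·47 = 75132; k=5: (L₁..L₅)·(L₆..L₆) → 28854+0+14·32·47 = 49910.
Best split is after L₅, i.e. k = 5.

5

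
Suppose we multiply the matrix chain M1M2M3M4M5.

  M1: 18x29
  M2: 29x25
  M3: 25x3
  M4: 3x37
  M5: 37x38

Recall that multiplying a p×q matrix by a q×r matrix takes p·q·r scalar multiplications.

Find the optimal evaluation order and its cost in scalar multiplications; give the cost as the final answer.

Adjacent pairs: M1M2 = 18·29·25 = 13050; M2M3 = 29·25·3 = 2175; M3M4 = 25·3·37 = 2775; M4M5 = 3·37·38 = 4218.
Length 3: M1..M3: k=1: 0+2175+18·29·3=3741; k=2: 13050+0+18·25·3=14400 → min 3741 | M2..M4: k=2: 0+2775+29·25·37=29600; k=3: 2175+0+29·3·37=5394 → min 5394 | M3..M5: k=3: 0+4218+25·3·38=7068; k=4: 2775+0+25·37·38=37925 → min 7068.
Length 4: M1..M4: k=1: 0+5394+18·29·37=24708; k=2: 13050+2775+18·25·37=32475; k=3: 3741+0+18·3·37=5739 → min 5739 | M2..M5: k=2: 0+7068+29·25·38=34618; k=3: 2175+4218+29·3·38=9699; k=4: 5394+0+29·37·38=46168 → min 9699.
Length 5: M1..M5: k=1: 0+9699+18·29·38=29535; k=2: 13050+7068+18·25·38=37218; k=3: 3741+4218+18·3·38=10011; k=4: 5739+0+18·37·38=31047 → min 10011.
Optimal parenthesization: ((M1(M2M3))(M4M5)) with cost 10011.

10011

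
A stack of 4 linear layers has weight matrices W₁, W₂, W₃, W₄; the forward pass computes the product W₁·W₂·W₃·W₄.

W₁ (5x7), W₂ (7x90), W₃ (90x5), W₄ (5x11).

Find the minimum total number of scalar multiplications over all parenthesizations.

Adjacent pairs: W₁W₂ = 5·7·90 = 3150; W₂W₃ = 7·90·5 = 3150; W₃W₄ = 90·5·11 = 4950.
Length 3: W₁..W₃: k=1: 0+3150+5·7·5=3325; k=2: 3150+0+5·90·5=5400 → min 3325 | W₂..W₄: k=2: 0+4950+7·90·11=11880; k=3: 3150+0+7·5·11=3535 → min 3535.
Length 4: W₁..W₄: k=1: 0+3535+5·7·11=3920; k=2: 3150+4950+5·90·11=13050; k=3: 3325+0+5·5·11=3600 → min 3600.
Optimal order: ((W₁·(W₂·W₃))·W₄) with cost 3600.

3600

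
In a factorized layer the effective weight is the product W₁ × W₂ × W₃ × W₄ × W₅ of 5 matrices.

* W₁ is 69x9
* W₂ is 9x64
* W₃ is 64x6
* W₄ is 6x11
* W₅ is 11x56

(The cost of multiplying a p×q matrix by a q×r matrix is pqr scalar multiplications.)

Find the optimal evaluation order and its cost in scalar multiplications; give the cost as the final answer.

34062

Adjacent pairs: W₁W₂ = 69·9·64 = 39744; W₂W₃ = 9·64·6 = 3456; W₃W₄ = 64·6·11 = 4224; W₄W₅ = 6·11·56 = 3696.
Length 3: W₁..W₃: k=1: 0+3456+69·9·6=7182; k=2: 39744+0+69·64·6=66240 → min 7182 | W₂..W₄: k=2: 0+4224+9·64·11=10560; k=3: 3456+0+9·6·11=4050 → min 4050 | W₃..W₅: k=3: 0+3696+64·6·56=25200; k=4: 4224+0+64·11·56=43648 → min 25200.
Length 4: W₁..W₄: k=1: 0+4050+69·9·11=10881; k=2: 39744+4224+69·64·11=92544; k=3: 7182+0+69·6·11=11736 → min 10881 | W₂..W₅: k=2: 0+25200+9·64·56=57456; k=3: 3456+3696+9·6·56=10176; k=4: 4050+0+9·11·56=9594 → min 9594.
Length 5: W₁..W₅: k=1: 0+9594+69·9·56=44370; k=2: 39744+25200+69·64·56=312240; k=3: 7182+3696+69·6·56=34062; k=4: 10881+0+69·11·56=53385 → min 34062.
Optimal parenthesization: ((W₁ × (W₂ × W₃)) × (W₄ × W₅)) with cost 34062.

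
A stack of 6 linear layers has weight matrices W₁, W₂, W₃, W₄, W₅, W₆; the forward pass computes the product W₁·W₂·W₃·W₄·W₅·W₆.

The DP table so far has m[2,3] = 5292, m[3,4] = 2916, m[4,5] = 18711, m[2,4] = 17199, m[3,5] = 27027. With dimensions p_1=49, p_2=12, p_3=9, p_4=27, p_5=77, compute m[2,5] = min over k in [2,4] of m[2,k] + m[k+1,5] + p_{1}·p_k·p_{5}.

m[2,5] = min over k∈[2,4] of m[2,k]+m[k+1,5]+p_{1}·p_k·p_{5}.
k=2: 0 + 27027 + 49·12·77 = 72303; k=3: 5292 + 18711 + 49·9·77 = 57960; k=4: 17199 + 0 + 49·27·77 = 119070.
Minimum: 57960 at k=3.

57960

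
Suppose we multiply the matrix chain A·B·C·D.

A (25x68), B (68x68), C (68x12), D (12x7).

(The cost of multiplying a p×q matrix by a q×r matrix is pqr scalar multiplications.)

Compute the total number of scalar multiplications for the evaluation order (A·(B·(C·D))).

(C·D): 68×12 by 12×7 → 68×7, cost 68·12·7 = 5712
(B·(C·D)): 68×68 by 68×7 → 68×7, cost 68·68·7 = 32368; cumulative 38080
(A·(B·(C·D))): 25×68 by 68×7 → 25×7, cost 25·68·7 = 11900; cumulative 49980
Total: 49980 scalar multiplications.

49980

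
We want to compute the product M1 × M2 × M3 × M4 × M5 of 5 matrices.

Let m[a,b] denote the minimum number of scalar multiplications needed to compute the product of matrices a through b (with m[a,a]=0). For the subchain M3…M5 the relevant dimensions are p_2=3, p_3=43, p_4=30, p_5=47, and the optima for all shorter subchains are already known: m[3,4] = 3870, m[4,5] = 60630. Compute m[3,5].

8100

m[3,5] = min over k∈[3,4] of m[3,k]+m[k+1,5]+p_{2}·p_k·p_{5}.
k=3: 0 + 60630 + 3·43·47 = 66693; k=4: 3870 + 0 + 3·30·47 = 8100.
Minimum: 8100 at k=4.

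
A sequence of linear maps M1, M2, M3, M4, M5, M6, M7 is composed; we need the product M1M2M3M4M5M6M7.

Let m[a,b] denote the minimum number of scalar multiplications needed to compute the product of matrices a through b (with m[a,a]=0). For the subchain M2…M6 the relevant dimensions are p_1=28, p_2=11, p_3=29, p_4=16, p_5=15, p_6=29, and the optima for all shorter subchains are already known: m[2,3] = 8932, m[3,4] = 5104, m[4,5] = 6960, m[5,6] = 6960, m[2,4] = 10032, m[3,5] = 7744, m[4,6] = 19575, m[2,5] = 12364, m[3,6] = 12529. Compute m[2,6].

m[2,6] = min over k∈[2,5] of m[2,k]+m[k+1,6]+p_{1}·p_k·p_{6}.
k=2: 0 + 12529 + 28·11·29 = 21461; k=3: 8932 + 19575 + 28·29·29 = 52055; k=4: 10032 + 6960 + 28·16·29 = 29984; k=5: 12364 + 0 + 28·15·29 = 24544.
Minimum: 21461 at k=2.

21461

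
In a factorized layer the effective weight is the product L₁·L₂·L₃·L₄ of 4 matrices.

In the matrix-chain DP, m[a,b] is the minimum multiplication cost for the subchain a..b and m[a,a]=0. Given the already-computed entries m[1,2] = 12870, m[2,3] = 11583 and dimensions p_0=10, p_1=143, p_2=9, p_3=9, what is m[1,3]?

m[1,3] = min over k∈[1,2] of m[1,k]+m[k+1,3]+p_{0}·p_k·p_{3}.
k=1: 0 + 11583 + 10·143·9 = 24453; k=2: 12870 + 0 + 10·9·9 = 13680.
Minimum: 13680 at k=2.

13680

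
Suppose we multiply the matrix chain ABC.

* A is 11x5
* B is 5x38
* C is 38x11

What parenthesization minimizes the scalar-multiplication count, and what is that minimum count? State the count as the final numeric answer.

(A(BC)): cost 2695.
((AB)C): cost 6688.
Optimal: (A(BC)) with cost 2695.

2695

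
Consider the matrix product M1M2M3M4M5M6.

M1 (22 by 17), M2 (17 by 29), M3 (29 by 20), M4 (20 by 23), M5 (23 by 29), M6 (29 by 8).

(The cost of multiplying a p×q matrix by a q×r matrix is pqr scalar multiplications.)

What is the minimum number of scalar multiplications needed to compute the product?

20592

Adjacent pairs: M1M2 = 22·17·29 = 10846; M2M3 = 17·29·20 = 9860; M3M4 = 29·20·23 = 13340; M4M5 = 20·23·29 = 13340; M5M6 = 23·29·8 = 5336.
Length 3: M1..M3: k=1: 0+9860+22·17·20=17340; k=2: 10846+0+22·29·20=23606 → min 17340 | M2..M4: k=2: 0+13340+17·29·23=24679; k=3: 9860+0+17·20·23=17680 → min 17680 | M3..M5: k=3: 0+13340+29·20·29=30160; k=4: 13340+0+29·23·29=32683 → min 30160 | M4..M6: k=4: 0+5336+20·23·8=9016; k=5: 13340+0+20·29·8=17980 → min 9016.
Length 4: M1..M4: k=1: 0+17680+22·17·23=26282; k=2: 10846+13340+22·29·23=38860; k=3: 17340+0+22·20·23=27460 → min 26282 | M2..M5: k=2: 0+30160+17·29·29=44457; k=3: 9860+13340+17·20·29=33060; k=4: 17680+0+17·23·29=29019 → min 29019 | M3..M6: k=3: 0+9016+29·20·8=13656; k=4: 13340+5336+29·23·8=24012; k=5: 30160+0+29·29·8=36888 → min 13656.
Length 5: M1..M5: k=1: 0+29019+22·17·29=39865; k=2: 10846+30160+22·29·29=59508; k=3: 17340+13340+22·20·29=43440; k=4: 26282+0+22·23·29=40956 → min 39865 | M2..M6: k=2: 0+13656+17·29·8=17600; k=3: 9860+9016+17·20·8=21596; k=4: 17680+5336+17·23·8=26144; k=5: 29019+0+17·29·8=32963 → min 17600.
Length 6: M1..M6: k=1: 0+17600+22·17·8=20592; k=2: 10846+13656+22·29·8=29606; k=3: 17340+9016+22·20·8=29876; k=4: 26282+5336+22·23·8=35666; k=5: 39865+0+22·29·8=44969 → min 20592.
Optimal order: (M1(M2(M3(M4(M5M6))))) with cost 20592.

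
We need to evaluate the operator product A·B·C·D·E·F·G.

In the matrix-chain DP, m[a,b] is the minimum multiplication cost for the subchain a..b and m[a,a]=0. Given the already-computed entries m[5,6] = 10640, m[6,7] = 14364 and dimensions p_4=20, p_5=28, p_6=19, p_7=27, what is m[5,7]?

m[5,7] = min over k∈[5,6] of m[5,k]+m[k+1,7]+p_{4}·p_k·p_{7}.
k=5: 0 + 14364 + 20·28·27 = 29484; k=6: 10640 + 0 + 20·19·27 = 20900.
Minimum: 20900 at k=6.

20900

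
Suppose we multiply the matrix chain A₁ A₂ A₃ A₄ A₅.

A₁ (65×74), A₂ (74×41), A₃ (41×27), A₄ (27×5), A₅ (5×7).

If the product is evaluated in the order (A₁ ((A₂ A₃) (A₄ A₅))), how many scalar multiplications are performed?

(A₂ A₃): 74×41 by 41×27 → 74×27, cost 74·41·27 = 81918
(A₄ A₅): 27×5 by 5×7 → 27×7, cost 27·5·7 = 945
((A₂ A₃) (A₄ A₅)): 74×27 by 27×7 → 74×7, cost 74·27·7 = 13986; cumulative 96849
(A₁ ((A₂ A₃) (A₄ A₅))): 65×74 by 74×7 → 65×7, cost 65·74·7 = 33670; cumulative 130519
Total: 130519 scalar multiplications.

130519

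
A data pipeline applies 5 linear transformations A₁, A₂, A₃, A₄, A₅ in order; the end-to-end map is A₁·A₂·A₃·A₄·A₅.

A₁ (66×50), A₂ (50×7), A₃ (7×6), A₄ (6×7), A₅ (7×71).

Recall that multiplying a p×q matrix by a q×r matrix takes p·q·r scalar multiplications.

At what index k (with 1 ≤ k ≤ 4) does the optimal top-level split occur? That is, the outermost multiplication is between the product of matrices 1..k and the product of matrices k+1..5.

Adjacent pairs: A₁A₂ = 66·50·7 = 23100; A₂A₃ = 50·7·6 = 2100; A₃A₄ = 7·6·7 = 294; A₄A₅ = 6·7·71 = 2982.
Length 3: A₁..A₃: k=1: 0+2100+66·50·6=21900; k=2: 23100+0+66·7·6=25872 → min 21900 | A₂..A₄: k=2: 0+294+50·7·7=2744; k=3: 2100+0+50·6·7=4200 → min 2744 | A₃..A₅: k=3: 0+2982+7·6·71=5964; k=4: 294+0+7·7·71=3773 → min 3773.
Length 4: A₁..A₄: k=1: 0+2744+66·50·7=25844; k=2: 23100+294+66·7·7=26628; k=3: 21900+0+66·6·7=24672 → min 24672 | A₂..A₅: k=2: 0+3773+50·7·71=28623; k=3: 2100+2982+50·6·71=26382; k=4: 2744+0+50·7·71=27594 → min 26382.
Top-level splits: k=1: (A₁..A₁)·(A₂..A₅) → 0+26382+66·50·71 = 260682; k=2: (A₁..A₂)·(A₃..A₅) → 23100+3773+66·7·71 = 59675; k=3: (A₁..A₃)·(A₄..A₅) → 21900+2982+66·6·71 = 52998; k=4: (A₁..A₄)·(A₅..A₅) → 24672+0+66·7·71 = 57474.
Best split is after A₃, i.e. k = 3.

3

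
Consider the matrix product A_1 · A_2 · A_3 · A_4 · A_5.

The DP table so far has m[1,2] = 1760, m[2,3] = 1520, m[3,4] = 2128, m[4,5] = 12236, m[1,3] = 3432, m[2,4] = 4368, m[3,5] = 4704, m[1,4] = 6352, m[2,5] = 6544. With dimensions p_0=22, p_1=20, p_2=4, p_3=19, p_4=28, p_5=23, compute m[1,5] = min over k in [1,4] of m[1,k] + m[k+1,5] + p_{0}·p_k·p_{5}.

8488

m[1,5] = min over k∈[1,4] of m[1,k]+m[k+1,5]+p_{0}·p_k·p_{5}.
k=1: 0 + 6544 + 22·20·23 = 16664; k=2: 1760 + 4704 + 22·4·23 = 8488; k=3: 3432 + 12236 + 22·19·23 = 25282; k=4: 6352 + 0 + 22·28·23 = 20520.
Minimum: 8488 at k=2.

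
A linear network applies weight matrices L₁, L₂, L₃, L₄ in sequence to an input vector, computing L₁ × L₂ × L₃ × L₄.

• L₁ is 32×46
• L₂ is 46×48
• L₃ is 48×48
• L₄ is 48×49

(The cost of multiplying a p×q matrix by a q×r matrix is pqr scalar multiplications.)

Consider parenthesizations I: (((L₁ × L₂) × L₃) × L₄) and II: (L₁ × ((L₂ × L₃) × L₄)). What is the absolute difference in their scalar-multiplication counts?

Order I = (((L₁ × L₂) × L₃) × L₄): (L₁ × L₂): 32×46 by 46×48 → 32×48, cost 32·46·48 = 70656; ((L₁ × L₂) × L₃): 32×48 by 48×48 → 32×48, cost 32·48·48 = 73728; cumulative 144384; (((L₁ × L₂) × L₃) × L₄): 32×48 by 48×49 → 32×49, cost 32·48·49 = 75264; cumulative 219648. Total 219648.
Order II = (L₁ × ((L₂ × L₃) × L₄)): (L₂ × L₃): 46×48 by 48×48 → 46×48, cost 46·48·48 = 105984; ((L₂ × L₃) × L₄): 46×48 by 48×49 → 46×49, cost 46·48·49 = 108192; cumulative 214176; (L₁ × ((L₂ × L₃) × L₄)): 32×46 by 46×49 → 32×49, cost 32·46·49 = 72128; cumulative 286304. Total 286304.
Difference: |219648 − 286304| = 66656.

66656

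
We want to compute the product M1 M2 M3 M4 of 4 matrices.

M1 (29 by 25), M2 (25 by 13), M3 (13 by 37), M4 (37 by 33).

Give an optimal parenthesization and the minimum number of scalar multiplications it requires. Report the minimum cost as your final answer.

37739

Adjacent pairs: M1M2 = 29·25·13 = 9425; M2M3 = 25·13·37 = 12025; M3M4 = 13·37·33 = 15873.
Length 3: M1..M3: k=1: 0+12025+29·25·37=38850; k=2: 9425+0+29·13·37=23374 → min 23374 | M2..M4: k=2: 0+15873+25·13·33=26598; k=3: 12025+0+25·37·33=42550 → min 26598.
Length 4: M1..M4: k=1: 0+26598+29·25·33=50523; k=2: 9425+15873+29·13·33=37739; k=3: 23374+0+29·37·33=58783 → min 37739.
Optimal parenthesization: ((M1 M2) (M3 M4)) with cost 37739.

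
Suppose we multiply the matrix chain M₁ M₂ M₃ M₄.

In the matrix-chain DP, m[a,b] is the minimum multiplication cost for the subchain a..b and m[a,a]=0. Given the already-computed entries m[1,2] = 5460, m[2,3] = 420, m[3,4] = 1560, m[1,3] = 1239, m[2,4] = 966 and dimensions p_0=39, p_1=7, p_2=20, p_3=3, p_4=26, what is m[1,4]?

4281

m[1,4] = min over k∈[1,3] of m[1,k]+m[k+1,4]+p_{0}·p_k·p_{4}.
k=1: 0 + 966 + 39·7·26 = 8064; k=2: 5460 + 1560 + 39·20·26 = 27300; k=3: 1239 + 0 + 39·3·26 = 4281.
Minimum: 4281 at k=3.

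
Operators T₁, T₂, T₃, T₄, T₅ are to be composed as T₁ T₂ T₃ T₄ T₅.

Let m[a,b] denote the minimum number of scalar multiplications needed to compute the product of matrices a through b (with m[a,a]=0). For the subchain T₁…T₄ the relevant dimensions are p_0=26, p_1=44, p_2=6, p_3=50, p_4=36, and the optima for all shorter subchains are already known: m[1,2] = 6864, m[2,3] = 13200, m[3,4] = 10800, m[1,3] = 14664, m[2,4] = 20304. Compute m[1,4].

23280

m[1,4] = min over k∈[1,3] of m[1,k]+m[k+1,4]+p_{0}·p_k·p_{4}.
k=1: 0 + 20304 + 26·44·36 = 61488; k=2: 6864 + 10800 + 26·6·36 = 23280; k=3: 14664 + 0 + 26·50·36 = 61464.
Minimum: 23280 at k=2.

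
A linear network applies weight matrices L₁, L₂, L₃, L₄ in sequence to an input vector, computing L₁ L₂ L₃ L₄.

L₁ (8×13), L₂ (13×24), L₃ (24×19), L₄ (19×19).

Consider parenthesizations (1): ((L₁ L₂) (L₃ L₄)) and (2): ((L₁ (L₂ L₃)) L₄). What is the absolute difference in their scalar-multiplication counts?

4016

Order (1) = ((L₁ L₂) (L₃ L₄)): (L₁ L₂): 8×13 by 13×24 → 8×24, cost 8·13·24 = 2496; (L₃ L₄): 24×19 by 19×19 → 24×19, cost 24·19·19 = 8664; ((L₁ L₂) (L₃ L₄)): 8×24 by 24×19 → 8×19, cost 8·24·19 = 3648; cumulative 14808. Total 14808.
Order (2) = ((L₁ (L₂ L₃)) L₄): (L₂ L₃): 13×24 by 24×19 → 13×19, cost 13·24·19 = 5928; (L₁ (L₂ L₃)): 8×13 by 13×19 → 8×19, cost 8·13·19 = 1976; cumulative 7904; ((L₁ (L₂ L₃)) L₄): 8×19 by 19×19 → 8×19, cost 8·19·19 = 2888; cumulative 10792. Total 10792.
Difference: |14808 − 10792| = 4016.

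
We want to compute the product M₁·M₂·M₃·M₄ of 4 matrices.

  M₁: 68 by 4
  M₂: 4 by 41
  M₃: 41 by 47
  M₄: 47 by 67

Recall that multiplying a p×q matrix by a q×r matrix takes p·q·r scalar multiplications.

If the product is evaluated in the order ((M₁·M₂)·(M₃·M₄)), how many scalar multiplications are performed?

327057

(M₁·M₂): 68×4 by 4×41 → 68×41, cost 68·4·41 = 11152
(M₃·M₄): 41×47 by 47×67 → 41×67, cost 41·47·67 = 129109
((M₁·M₂)·(M₃·M₄)): 68×41 by 41×67 → 68×67, cost 68·41·67 = 186796; cumulative 327057
Total: 327057 scalar multiplications.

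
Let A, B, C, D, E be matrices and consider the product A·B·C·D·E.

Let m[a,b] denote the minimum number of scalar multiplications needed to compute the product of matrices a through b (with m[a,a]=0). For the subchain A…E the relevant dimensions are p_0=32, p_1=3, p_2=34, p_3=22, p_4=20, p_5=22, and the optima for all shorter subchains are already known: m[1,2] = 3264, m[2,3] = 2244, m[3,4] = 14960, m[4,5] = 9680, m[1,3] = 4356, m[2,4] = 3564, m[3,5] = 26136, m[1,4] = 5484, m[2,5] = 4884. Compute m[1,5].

6996

m[1,5] = min over k∈[1,4] of m[1,k]+m[k+1,5]+p_{0}·p_k·p_{5}.
k=1: 0 + 4884 + 32·3·22 = 6996; k=2: 3264 + 26136 + 32·34·22 = 53336; k=3: 4356 + 9680 + 32·22·22 = 29524; k=4: 5484 + 0 + 32·20·22 = 19564.
Minimum: 6996 at k=1.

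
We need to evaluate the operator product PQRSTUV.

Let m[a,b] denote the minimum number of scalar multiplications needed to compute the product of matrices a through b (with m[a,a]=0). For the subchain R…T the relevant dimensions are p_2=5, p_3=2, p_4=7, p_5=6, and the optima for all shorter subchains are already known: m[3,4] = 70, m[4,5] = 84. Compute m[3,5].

144

m[3,5] = min over k∈[3,4] of m[3,k]+m[k+1,5]+p_{2}·p_k·p_{5}.
k=3: 0 + 84 + 5·2·6 = 144; k=4: 70 + 0 + 5·7·6 = 280.
Minimum: 144 at k=3.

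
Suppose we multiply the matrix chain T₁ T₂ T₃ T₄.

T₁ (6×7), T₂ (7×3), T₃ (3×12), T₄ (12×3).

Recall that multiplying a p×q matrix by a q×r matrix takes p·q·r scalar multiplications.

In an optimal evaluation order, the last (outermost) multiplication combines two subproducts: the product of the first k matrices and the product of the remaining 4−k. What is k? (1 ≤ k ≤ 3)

Adjacent pairs: T₁T₂ = 6·7·3 = 126; T₂T₃ = 7·3·12 = 252; T₃T₄ = 3·12·3 = 108.
Length 3: T₁..T₃: k=1: 0+252+6·7·12=756; k=2: 126+0+6·3·12=342 → min 342 | T₂..T₄: k=2: 0+108+7·3·3=171; k=3: 252+0+7·12·3=504 → min 171.
Top-level splits: k=1: (T₁..T₁)·(T₂..T₄) → 0+171+6·7·3 = 297; k=2: (T₁..T₂)·(T₃..T₄) → 126+108+6·3·3 = 288; k=3: (T₁..T₃)·(T₄..T₄) → 342+0+6·12·3 = 558.
Best split is after T₂, i.e. k = 2.

2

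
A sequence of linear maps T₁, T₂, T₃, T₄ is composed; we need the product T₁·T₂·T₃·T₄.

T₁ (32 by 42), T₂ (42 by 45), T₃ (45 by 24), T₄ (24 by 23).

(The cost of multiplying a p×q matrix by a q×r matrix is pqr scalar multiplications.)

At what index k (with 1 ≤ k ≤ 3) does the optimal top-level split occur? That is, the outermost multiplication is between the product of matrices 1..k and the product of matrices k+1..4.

3

Adjacent pairs: T₁T₂ = 32·42·45 = 60480; T₂T₃ = 42·45·24 = 45360; T₃T₄ = 45·24·23 = 24840.
Length 3: T₁..T₃: k=1: 0+45360+32·42·24=77616; k=2: 60480+0+32·45·24=95040 → min 77616 | T₂..T₄: k=2: 0+24840+42·45·23=68310; k=3: 45360+0+42·24·23=68544 → min 68310.
Top-level splits: k=1: (T₁..T₁)·(T₂..T₄) → 0+68310+32·42·23 = 99222; k=2: (T₁..T₂)·(T₃..T₄) → 60480+24840+32·45·23 = 118440; k=3: (T₁..T₃)·(T₄..T₄) → 77616+0+32·24·23 = 95280.
Best split is after T₃, i.e. k = 3.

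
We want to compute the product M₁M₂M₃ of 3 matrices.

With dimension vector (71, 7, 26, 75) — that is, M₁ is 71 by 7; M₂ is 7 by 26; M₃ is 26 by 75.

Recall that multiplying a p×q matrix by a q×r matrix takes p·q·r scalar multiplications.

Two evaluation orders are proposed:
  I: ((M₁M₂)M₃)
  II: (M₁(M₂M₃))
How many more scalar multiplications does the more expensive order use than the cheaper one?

100447

Order I = ((M₁M₂)M₃): (M₁M₂): 71×7 by 7×26 → 71×26, cost 71·7·26 = 12922; ((M₁M₂)M₃): 71×26 by 26×75 → 71×75, cost 71·26·75 = 138450; cumulative 151372. Total 151372.
Order II = (M₁(M₂M₃)): (M₂M₃): 7×26 by 26×75 → 7×75, cost 7·26·75 = 13650; (M₁(M₂M₃)): 71×7 by 7×75 → 71×75, cost 71·7·75 = 37275; cumulative 50925. Total 50925.
Difference: |151372 − 50925| = 100447.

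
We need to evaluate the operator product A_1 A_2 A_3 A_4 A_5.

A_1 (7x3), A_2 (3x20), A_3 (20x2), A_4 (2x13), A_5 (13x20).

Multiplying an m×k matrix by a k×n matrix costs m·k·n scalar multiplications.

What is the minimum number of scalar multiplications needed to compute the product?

962

Adjacent pairs: A_1A_2 = 7·3·20 = 420; A_2A_3 = 3·20·2 = 120; A_3A_4 = 20·2·13 = 520; A_4A_5 = 2·13·20 = 520.
Length 3: A_1..A_3: k=1: 0+120+7·3·2=162; k=2: 420+0+7·20·2=700 → min 162 | A_2..A_4: k=2: 0+520+3·20·13=1300; k=3: 120+0+3·2·13=198 → min 198 | A_3..A_5: k=3: 0+520+20·2·20=1320; k=4: 520+0+20·13·20=5720 → min 1320.
Length 4: A_1..A_4: k=1: 0+198+7·3·13=471; k=2: 420+520+7·20·13=2760; k=3: 162+0+7·2·13=344 → min 344 | A_2..A_5: k=2: 0+1320+3·20·20=2520; k=3: 120+520+3·2·20=760; k=4: 198+0+3·13·20=978 → min 760.
Length 5: A_1..A_5: k=1: 0+760+7·3·20=1180; k=2: 420+1320+7·20·20=4540; k=3: 162+520+7·2·20=962; k=4: 344+0+7·13·20=2164 → min 962.
Optimal order: ((A_1 (A_2 A_3)) (A_4 A_5)) with cost 962.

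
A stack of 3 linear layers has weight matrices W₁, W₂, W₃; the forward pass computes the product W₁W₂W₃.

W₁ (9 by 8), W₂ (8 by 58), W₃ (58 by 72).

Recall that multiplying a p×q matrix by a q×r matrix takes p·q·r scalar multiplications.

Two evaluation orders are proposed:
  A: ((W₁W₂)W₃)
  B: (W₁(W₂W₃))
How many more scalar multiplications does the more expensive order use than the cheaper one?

Order A = ((W₁W₂)W₃): (W₁W₂): 9×8 by 8×58 → 9×58, cost 9·8·58 = 4176; ((W₁W₂)W₃): 9×58 by 58×72 → 9×72, cost 9·58·72 = 37584; cumulative 41760. Total 41760.
Order B = (W₁(W₂W₃)): (W₂W₃): 8×58 by 58×72 → 8×72, cost 8·58·72 = 33408; (W₁(W₂W₃)): 9×8 by 8×72 → 9×72, cost 9·8·72 = 5184; cumulative 38592. Total 38592.
Difference: |41760 − 38592| = 3168.

3168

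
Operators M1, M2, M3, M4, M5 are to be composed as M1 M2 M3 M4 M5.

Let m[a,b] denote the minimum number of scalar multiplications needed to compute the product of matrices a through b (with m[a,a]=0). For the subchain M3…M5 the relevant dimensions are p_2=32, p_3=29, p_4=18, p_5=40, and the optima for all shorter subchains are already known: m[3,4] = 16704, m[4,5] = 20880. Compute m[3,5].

39744

m[3,5] = min over k∈[3,4] of m[3,k]+m[k+1,5]+p_{2}·p_k·p_{5}.
k=3: 0 + 20880 + 32·29·40 = 58000; k=4: 16704 + 0 + 32·18·40 = 39744.
Minimum: 39744 at k=4.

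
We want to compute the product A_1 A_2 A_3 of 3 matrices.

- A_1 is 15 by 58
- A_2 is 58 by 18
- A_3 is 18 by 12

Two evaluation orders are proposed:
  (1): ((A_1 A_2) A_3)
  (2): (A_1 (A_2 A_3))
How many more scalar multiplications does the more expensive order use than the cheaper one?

Order (1) = ((A_1 A_2) A_3): (A_1 A_2): 15×58 by 58×18 → 15×18, cost 15·58·18 = 15660; ((A_1 A_2) A_3): 15×18 by 18×12 → 15×12, cost 15·18·12 = 3240; cumulative 18900. Total 18900.
Order (2) = (A_1 (A_2 A_3)): (A_2 A_3): 58×18 by 18×12 → 58×12, cost 58·18·12 = 12528; (A_1 (A_2 A_3)): 15×58 by 58×12 → 15×12, cost 15·58·12 = 10440; cumulative 22968. Total 22968.
Difference: |18900 − 22968| = 4068.

4068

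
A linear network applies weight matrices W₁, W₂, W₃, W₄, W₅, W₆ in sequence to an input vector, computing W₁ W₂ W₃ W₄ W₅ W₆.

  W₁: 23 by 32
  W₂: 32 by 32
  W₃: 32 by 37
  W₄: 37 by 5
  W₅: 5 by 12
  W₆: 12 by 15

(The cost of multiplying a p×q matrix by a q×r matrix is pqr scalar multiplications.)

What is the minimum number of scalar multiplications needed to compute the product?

Adjacent pairs: W₁W₂ = 23·32·32 = 23552; W₂W₃ = 32·32·37 = 37888; W₃W₄ = 32·37·5 = 5920; W₄W₅ = 37·5·12 = 2220; W₅W₆ = 5·12·15 = 900.
Length 3: W₁..W₃: k=1: 0+37888+23·32·37=65120; k=2: 23552+0+23·32·37=50784 → min 50784 | W₂..W₄: k=2: 0+5920+32·32·5=11040; k=3: 37888+0+32·37·5=43808 → min 11040 | W₃..W₅: k=3: 0+2220+32·37·12=16428; k=4: 5920+0+32·5·12=7840 → min 7840 | W₄..W₆: k=4: 0+900+37·5·15=3675; k=5: 2220+0+37·12·15=8880 → min 3675.
Length 4: W₁..W₄: k=1: 0+11040+23·32·5=14720; k=2: 23552+5920+23·32·5=33152; k=3: 50784+0+23·37·5=55039 → min 14720 | W₂..W₅: k=2: 0+7840+32·32·12=20128; k=3: 37888+2220+32·37·12=54316; k=4: 11040+0+32·5·12=12960 → min 12960 | W₃..W₆: k=3: 0+3675+32·37·15=21435; k=4: 5920+900+32·5·15=9220; k=5: 7840+0+32·12·15=13600 → min 9220.
Length 5: W₁..W₅: k=1: 0+12960+23·32·12=21792; k=2: 23552+7840+23·32·12=40224; k=3: 50784+2220+23·37·12=63216; k=4: 14720+0+23·5·12=16100 → min 16100 | W₂..W₆: k=2: 0+9220+32·32·15=24580; k=3: 37888+3675+32·37·15=59323; k=4: 11040+900+32·5·15=14340; k=5: 12960+0+32·12·15=18720 → min 14340.
Length 6: W₁..W₆: k=1: 0+14340+23·32·15=25380; k=2: 23552+9220+23·32·15=43812; k=3: 50784+3675+23·37·15=67224; k=4: 14720+900+23·5·15=17345; k=5: 16100+0+23·12·15=20240 → min 17345.
Optimal order: ((W₁ (W₂ (W₃ W₄))) (W₅ W₆)) with cost 17345.

17345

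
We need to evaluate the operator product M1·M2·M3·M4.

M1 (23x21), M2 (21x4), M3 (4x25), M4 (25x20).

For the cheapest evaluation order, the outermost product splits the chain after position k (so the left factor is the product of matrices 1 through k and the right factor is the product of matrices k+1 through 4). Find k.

Adjacent pairs: M1M2 = 23·21·4 = 1932; M2M3 = 21·4·25 = 2100; M3M4 = 4·25·20 = 2000.
Length 3: M1..M3: k=1: 0+2100+23·21·25=14175; k=2: 1932+0+23·4·25=4232 → min 4232 | M2..M4: k=2: 0+2000+21·4·20=3680; k=3: 2100+0+21·25·20=12600 → min 3680.
Top-level splits: k=1: (M1..M1)·(M2..M4) → 0+3680+23·21·20 = 13340; k=2: (M1..M2)·(M3..M4) → 1932+2000+23·4·20 = 5772; k=3: (M1..M3)·(M4..M4) → 4232+0+23·25·20 = 15732.
Best split is after M2, i.e. k = 2.

2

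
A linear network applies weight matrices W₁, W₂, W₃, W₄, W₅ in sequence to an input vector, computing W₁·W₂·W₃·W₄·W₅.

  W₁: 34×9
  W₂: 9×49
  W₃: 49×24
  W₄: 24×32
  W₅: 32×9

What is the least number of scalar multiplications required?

Adjacent pairs: W₁W₂ = 34·9·49 = 14994; W₂W₃ = 9·49·24 = 10584; W₃W₄ = 49·24·32 = 37632; W₄W₅ = 24·32·9 = 6912.
Length 3: W₁..W₃: k=1: 0+10584+34·9·24=17928; k=2: 14994+0+34·49·24=54978 → min 17928 | W₂..W₄: k=2: 0+37632+9·49·32=51744; k=3: 10584+0+9·24·32=17496 → min 17496 | W₃..W₅: k=3: 0+6912+49·24·9=17496; k=4: 37632+0+49·32·9=51744 → min 17496.
Length 4: W₁..W₄: k=1: 0+17496+34·9·32=27288; k=2: 14994+37632+34·49·32=105938; k=3: 17928+0+34·24·32=44040 → min 27288 | W₂..W₅: k=2: 0+17496+9·49·9=21465; k=3: 10584+6912+9·24·9=19440; k=4: 17496+0+9·32·9=20088 → min 19440.
Length 5: W₁..W₅: k=1: 0+19440+34·9·9=22194; k=2: 14994+17496+34·49·9=47484; k=3: 17928+6912+34·24·9=32184; k=4: 27288+0+34·32·9=37080 → min 22194.
Optimal order: (W₁·((W₂·W₃)·(W₄·W₅))) with cost 22194.

22194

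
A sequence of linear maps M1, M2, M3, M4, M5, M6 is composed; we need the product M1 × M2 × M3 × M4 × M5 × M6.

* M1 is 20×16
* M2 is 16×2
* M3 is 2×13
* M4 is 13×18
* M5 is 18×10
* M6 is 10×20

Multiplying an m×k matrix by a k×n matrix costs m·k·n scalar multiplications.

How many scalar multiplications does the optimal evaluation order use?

2668

Adjacent pairs: M1M2 = 20·16·2 = 640; M2M3 = 16·2·13 = 416; M3M4 = 2·13·18 = 468; M4M5 = 13·18·10 = 2340; M5M6 = 18·10·20 = 3600.
Length 3: M1..M3: k=1: 0+416+20·16·13=4576; k=2: 640+0+20·2·13=1160 → min 1160 | M2..M4: k=2: 0+468+16·2·18=1044; k=3: 416+0+16·13·18=4160 → min 1044 | M3..M5: k=3: 0+2340+2·13·10=2600; k=4: 468+0+2·18·10=828 → min 828 | M4..M6: k=4: 0+3600+13·18·20=8280; k=5: 2340+0+13·10·20=4940 → min 4940.
Length 4: M1..M4: k=1: 0+1044+20·16·18=6804; k=2: 640+468+20·2·18=1828; k=3: 1160+0+20·13·18=5840 → min 1828 | M2..M5: k=2: 0+828+16·2·10=1148; k=3: 416+2340+16·13·10=4836; k=4: 1044+0+16·18·10=3924 → min 1148 | M3..M6: k=3: 0+4940+2·13·20=5460; k=4: 468+3600+2·18·20=4788; k=5: 828+0+2·10·20=1228 → min 1228.
Length 5: M1..M5: k=1: 0+1148+20·16·10=4348; k=2: 640+828+20·2·10=1868; k=3: 1160+2340+20·13·10=6100; k=4: 1828+0+20·18·10=5428 → min 1868 | M2..M6: k=2: 0+1228+16·2·20=1868; k=3: 416+4940+16·13·20=9516; k=4: 1044+3600+16·18·20=10404; k=5: 1148+0+16·10·20=4348 → min 1868.
Length 6: M1..M6: k=1: 0+1868+20·16·20=8268; k=2: 640+1228+20·2·20=2668; k=3: 1160+4940+20·13·20=11300; k=4: 1828+3600+20·18·20=12628; k=5: 1868+0+20·10·20=5868 → min 2668.
Optimal order: ((M1 × M2) × (((M3 × M4) × M5) × M6)) with cost 2668.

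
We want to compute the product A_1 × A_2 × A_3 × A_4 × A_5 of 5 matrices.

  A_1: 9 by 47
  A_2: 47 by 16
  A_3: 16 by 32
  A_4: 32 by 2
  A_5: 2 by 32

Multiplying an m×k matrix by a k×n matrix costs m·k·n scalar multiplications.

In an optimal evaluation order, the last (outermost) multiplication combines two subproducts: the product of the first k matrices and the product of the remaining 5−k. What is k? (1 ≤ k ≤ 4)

Adjacent pairs: A_1A_2 = 9·47·16 = 6768; A_2A_3 = 47·16·32 = 24064; A_3A_4 = 16·32·2 = 1024; A_4A_5 = 32·2·32 = 2048.
Length 3: A_1..A_3: k=1: 0+24064+9·47·32=37600; k=2: 6768+0+9·16·32=11376 → min 11376 | A_2..A_4: k=2: 0+1024+47·16·2=2528; k=3: 24064+0+47·32·2=27072 → min 2528 | A_3..A_5: k=3: 0+2048+16·32·32=18432; k=4: 1024+0+16·2·32=2048 → min 2048.
Length 4: A_1..A_4: k=1: 0+2528+9·47·2=3374; k=2: 6768+1024+9·16·2=8080; k=3: 11376+0+9·32·2=11952 → min 3374 | A_2..A_5: k=2: 0+2048+47·16·32=26112; k=3: 24064+2048+47·32·32=74240; k=4: 2528+0+47·2·32=5536 → min 5536.
Top-level splits: k=1: (A_1..A_1)·(A_2..A_5) → 0+5536+9·47·32 = 19072; k=2: (A_1..A_2)·(A_3..A_5) → 6768+2048+9·16·32 = 13424; k=3: (A_1..A_3)·(A_4..A_5) → 11376+2048+9·32·32 = 22640; k=4: (A_1..A_4)·(A_5..A_5) → 3374+0+9·2·32 = 3950.
Best split is after A_4, i.e. k = 4.

4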